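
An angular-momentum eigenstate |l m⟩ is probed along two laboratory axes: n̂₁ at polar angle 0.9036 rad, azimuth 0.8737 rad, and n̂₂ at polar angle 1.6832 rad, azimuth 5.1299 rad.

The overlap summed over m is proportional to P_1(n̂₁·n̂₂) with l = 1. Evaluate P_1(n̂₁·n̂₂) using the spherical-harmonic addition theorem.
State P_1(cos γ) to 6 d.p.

-0.413286

Expand P_1 via completeness: Σ_{m} conj(Y_{1,m}) at Ω₁ times Y_{1,m} at Ω₂ —
  m=-1: Y*=+0.174241+0.208090i  Y=+0.139209+0.313824i  product -0.041047+0.083649i
  m=+0: Y*=+0.302340-0.000000i  Y=-0.054805+0.000000i  product -0.016570+0.000000i
  m=+1: Y*=-0.174241+0.208090i  Y=-0.139209+0.313824i  product -0.041047-0.083649i
Accumulated sum -0.098665+0.000000i; after 4π/(2l+1) scaling, -0.413286+0.000000i ⇒ P_1 = -0.413286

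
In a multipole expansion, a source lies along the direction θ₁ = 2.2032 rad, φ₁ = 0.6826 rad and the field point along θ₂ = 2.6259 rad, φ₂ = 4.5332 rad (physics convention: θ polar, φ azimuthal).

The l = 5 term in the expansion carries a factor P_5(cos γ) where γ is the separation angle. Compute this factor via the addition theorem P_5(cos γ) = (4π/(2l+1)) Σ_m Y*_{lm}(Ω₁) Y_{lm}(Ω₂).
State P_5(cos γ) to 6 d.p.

Addition theorem: P_5(cos γ) = (4π/11) Σ_m Y*_{lm}(Ω₁) Y_{lm}(Ω₂), m = −5…5:
  [-5]  conj(Y_{5,-5})(Ω₁) = -0.15267 - 0.04248j ; Y_{5,-5}(Ω₂) = -0.01057 + 0.00846j ; Δ = 0.00197 - 0.00084j
  [-4]  conj(Y_{5,-4})(Ω₁) = 0.33662 - 0.14678j ; Y_{5,-4}(Ω₂) = -0.05693 - 0.04961j ; Δ = -0.02645 - 0.00834j
  [-3]  conj(Y_{5,-3})(Ω₁) = -0.17874 + 0.34586j ; Y_{5,-3}(Ω₂) = 0.12345 - 0.20709j ; Δ = 0.04956 + 0.07971j
  [-2]  conj(Y_{5,-2})(Ω₁) = -0.00641 - 0.03072j ; Y_{5,-2}(Ω₂) = 0.42657 + 0.15977j ; Δ = 0.00218 - 0.01413j
  [-1]  conj(Y_{5,-1})(Ω₁) = -0.26619 - 0.21641j ; Y_{5,-1}(Ω₂) = -0.06848 + 0.37808j ; Δ = 0.10005 - 0.08582j
  [+0]  conj(Y_{5,0})(Ω₁) = 0.12211 + 0.00000j ; Y_{5,0}(Ω₂) = 0.19255 + 0.00000j ; Δ = 0.02351 + 0.00000j
  [+1]  conj(Y_{5,1})(Ω₁) = 0.26619 - 0.21641j ; Y_{5,1}(Ω₂) = 0.06848 + 0.37808j ; Δ = 0.10005 + 0.08582j
  [+2]  conj(Y_{5,2})(Ω₁) = -0.00641 + 0.03072j ; Y_{5,2}(Ω₂) = 0.42657 - 0.15977j ; Δ = 0.00218 + 0.01413j
  [+3]  conj(Y_{5,3})(Ω₁) = 0.17874 + 0.34586j ; Y_{5,3}(Ω₂) = -0.12345 - 0.20709j ; Δ = 0.04956 - 0.07971j
  [+4]  conj(Y_{5,4})(Ω₁) = 0.33662 + 0.14678j ; Y_{5,4}(Ω₂) = -0.05693 + 0.04961j ; Δ = -0.02645 + 0.00834j
  [+5]  conj(Y_{5,5})(Ω₁) = 0.15267 - 0.04248j ; Y_{5,5}(Ω₂) = 0.01057 + 0.00846j ; Δ = 0.00197 + 0.00084j
Total Σ_m = 0.27813 + 0.00000j. Multiply by 1.142397: 0.31774 + 0.00000j. P_5(cos γ) = 0.317737

0.317737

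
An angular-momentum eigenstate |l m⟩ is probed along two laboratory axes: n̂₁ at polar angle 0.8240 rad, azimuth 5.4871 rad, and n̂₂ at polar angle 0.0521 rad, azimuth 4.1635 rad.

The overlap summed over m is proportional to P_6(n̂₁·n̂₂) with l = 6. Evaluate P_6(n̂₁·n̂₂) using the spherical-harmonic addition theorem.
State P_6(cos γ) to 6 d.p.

-0.085175

Addition theorem: P_6(cos γ) = (4π/13) Σ_m Y*_{lm}(Ω₁) Y_{lm}(Ω₂), m = −6…6:
  m=-6: 0.00484 + 0.07531j × 0.00000 + 0.00000j = -0.00000 + 0.00000j  (running Σ = -0.00000 + 0.00000j)
  m=-5: -0.16172 + 0.17999j × -0.00000 - 0.00000j = 0.00000 + 0.00000j  (running Σ = 0.00000 + 0.00000j)
  m=-4: -0.42140 + 0.01803j × -0.00002 + 0.00002j = 0.00001 - 0.00001j  (running Σ = 0.00001 - 0.00001j)
  m=-3: -0.26480 - 0.24834j × 0.00073 + 0.00006j = -0.00018 - 0.00020j  (running Σ = -0.00017 - 0.00021j)
  m=-2: 0.00105 + 0.04899j × -0.00639 - 0.01248j = 0.00060 - 0.00033j  (running Σ = 0.00043 - 0.00053j)
  m=-1: -0.26098 + 0.26662j × -0.08834 + 0.14444j = -0.01546 - 0.06125j  (running Σ = -0.01503 - 0.06178j)
  m=0: -0.05875 + 0.00000j × 0.98832 + 0.00000j = -0.05806 + 0.00000j  (running Σ = -0.07309 - 0.06178j)
  m=1: 0.26098 + 0.26662j × 0.08834 + 0.14444j = -0.01546 + 0.06125j  (running Σ = -0.08855 - 0.00053j)
  m=2: 0.00105 - 0.04899j × -0.00639 + 0.01248j = 0.00060 + 0.00033j  (running Σ = -0.08794 - 0.00021j)
  m=3: 0.26480 - 0.24834j × -0.00073 + 0.00006j = -0.00018 + 0.00020j  (running Σ = -0.08812 - 0.00001j)
  m=4: -0.42140 - 0.01803j × -0.00002 - 0.00002j = 0.00001 + 0.00001j  (running Σ = -0.08811 + 0.00000j)
  m=5: 0.16172 + 0.17999j × 0.00000 - 0.00000j = 0.00000 - 0.00000j  (running Σ = -0.08811 + 0.00000j)
  m=6: 0.00484 - 0.07531j × 0.00000 - 0.00000j = -0.00000 - 0.00000j  (running Σ = -0.08811 + 0.00000j)
Total Σ_m = -0.08811 + 0.00000j. Multiply by 0.966644: -0.08518 + 0.00000j. P_6(cos γ) = -0.085175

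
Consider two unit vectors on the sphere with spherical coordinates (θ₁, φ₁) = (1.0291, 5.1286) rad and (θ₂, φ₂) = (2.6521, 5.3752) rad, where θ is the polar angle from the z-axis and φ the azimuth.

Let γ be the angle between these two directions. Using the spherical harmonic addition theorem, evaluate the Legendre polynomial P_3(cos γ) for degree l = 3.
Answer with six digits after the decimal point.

0.095884

Expand P_3 via completeness: Σ_{m} conj(Y_{3,m}) at Ω₁ times Y_{3,m} at Ω₂ —
  [-3]  conj(Y_{3,-3})(Ω₁) = (-0.248956, 0.083100) ; Y_{3,-3}(Ω₂) = (-0.039639, 0.017590) ; Δ = (0.008407, -0.007673)
  [-2]  conj(Y_{3,-2})(Ω₁) = (-0.260384, -0.286101) ; Y_{3,-2}(Ω₂) = (0.048399, -0.193434) ; Δ = (-0.067944, 0.036520)
  [-1]  conj(Y_{3,-1})(Ω₁) = (0.036852, -0.083368) ; Y_{3,-1}(Ω₂) = (0.270655, 0.346719) ; Δ = (0.038880, -0.009787)
  [+0]  conj(Y_{3,0})(Ω₁) = (-0.321479, -0.000000) ; Y_{3,0}(Ω₂) = (-0.294661, 0.000000) ; Δ = (0.094727, 0.000000)
  [+1]  conj(Y_{3,1})(Ω₁) = (-0.036852, -0.083368) ; Y_{3,1}(Ω₂) = (-0.270655, 0.346719) ; Δ = (0.038880, 0.009787)
  [+2]  conj(Y_{3,2})(Ω₁) = (-0.260384, 0.286101) ; Y_{3,2}(Ω₂) = (0.048399, 0.193434) ; Δ = (-0.067944, -0.036520)
  [+3]  conj(Y_{3,3})(Ω₁) = (0.248956, 0.083100) ; Y_{3,3}(Ω₂) = (0.039639, 0.017590) ; Δ = (0.008407, 0.007673)
Total Σ_m = (0.053412, 0.000000). Multiply by 1.795196: (0.095884, 0.000000). P_3(cos γ) = 0.095884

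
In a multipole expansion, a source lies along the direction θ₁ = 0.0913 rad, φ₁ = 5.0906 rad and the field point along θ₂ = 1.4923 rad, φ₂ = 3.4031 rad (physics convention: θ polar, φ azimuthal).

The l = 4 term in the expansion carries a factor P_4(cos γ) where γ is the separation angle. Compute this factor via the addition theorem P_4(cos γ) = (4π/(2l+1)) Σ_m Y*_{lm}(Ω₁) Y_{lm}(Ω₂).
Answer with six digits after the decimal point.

Expand P_4 via completeness: Σ_{m} conj(Y_{4,m}) at Ω₁ times Y_{4,m} at Ω₂ —
  term(m=-4) = 0.00001 + 0.00001j   from Y*(Ω₁)=0.00000 + 0.00003j, Y(Ω₂)=0.21900 - 0.37829j
  term(m=-3) = 0.00003 - 0.00009j   from Y*(Ω₁)=-0.00086 + 0.00040j, Y(Ω₂)=-0.06882 + 0.06870j
  term(m=-2) = 0.00511 + 0.00122j   from Y*(Ω₁)=-0.01202 - 0.01134j, Y(Ω₂)=-0.27562 + 0.15892j
  term(m=-1) = 0.00216 - 0.01839j   from Y*(Ω₁)=0.06252 - 0.15735j, Y(Ω₂)=0.10564 - 0.02827j
  term(m=+0) = 0.24177 + 0.00000j   from Y*(Ω₁)=0.81137 + 0.00000j, Y(Ω₂)=0.29798 + 0.00000j
  term(m=+1) = 0.00216 + 0.01839j   from Y*(Ω₁)=-0.06252 - 0.15735j, Y(Ω₂)=-0.10564 - 0.02827j
  term(m=+2) = 0.00511 - 0.00122j   from Y*(Ω₁)=-0.01202 + 0.01134j, Y(Ω₂)=-0.27562 - 0.15892j
  term(m=+3) = 0.00003 + 0.00009j   from Y*(Ω₁)=0.00086 + 0.00040j, Y(Ω₂)=0.06882 + 0.06870j
  term(m=+4) = 0.00001 - 0.00001j   from Y*(Ω₁)=0.00000 - 0.00003j, Y(Ω₂)=0.21900 + 0.37829j
Total Σ_m = 0.25640 - 0.00000j. Multiply by 1.396263: 0.35800 - 0.00000j. P_4(cos γ) = 0.358002

0.358002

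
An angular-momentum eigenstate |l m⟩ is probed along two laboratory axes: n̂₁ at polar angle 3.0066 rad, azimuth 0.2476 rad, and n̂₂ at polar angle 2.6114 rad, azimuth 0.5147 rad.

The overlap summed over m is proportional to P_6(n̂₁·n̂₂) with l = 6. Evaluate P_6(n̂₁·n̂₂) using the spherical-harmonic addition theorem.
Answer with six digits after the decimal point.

Term-by-term m-sum for l=6 (normalisation 4π/13 = 0.966644):
  [-6]  conj(Y_{6,-6})(Ω₁) = +0.000000+0.000003i ; Y_{6,-6}(Ω₂) = -0.008068-0.000431i ; Δ = -0.000000-0.000000i
  [-5]  conj(Y_{6,-5})(Ω₁) = -0.000024-0.000069i ; Y_{6,-5}(Ω₂) = +0.040247+0.025689i ; Δ = +0.000001-0.000003i
  [-4]  conj(Y_{6,-4})(Ω₁) = +0.000629+0.000959i ; Y_{6,-4}(Ω₂) = -0.078625-0.148119i ; Δ = +0.000093-0.000169i
  [-3]  conj(Y_{6,-3})(Ω₁) = -0.009041-0.008301i ; Y_{6,-3}(Ω₂) = -0.010062+0.376826i ; Δ = +0.003219-0.003323i
  [-2]  conj(Y_{6,-2})(Ω₁) = +0.078592+0.042447i ; Y_{6,-2}(Ω₂) = +0.252514-0.419926i ; Δ = +0.037670-0.022285i
  [-1]  conj(Y_{6,-1})(Ω₁) = -0.391965-0.099084i ; Y_{6,-1}(Ω₂) = -0.148908+0.084214i ; Δ = +0.066711-0.018255i
  [+0]  conj(Y_{6,0})(Ω₁) = +0.831467-0.000000i ; Y_{6,0}(Ω₂) = -0.388127+0.000000i ; Δ = -0.322715+0.000000i
  [+1]  conj(Y_{6,1})(Ω₁) = +0.391965-0.099084i ; Y_{6,1}(Ω₂) = +0.148908+0.084214i ; Δ = +0.066711+0.018255i
  [+2]  conj(Y_{6,2})(Ω₁) = +0.078592-0.042447i ; Y_{6,2}(Ω₂) = +0.252514+0.419926i ; Δ = +0.037670+0.022285i
  [+3]  conj(Y_{6,3})(Ω₁) = +0.009041-0.008301i ; Y_{6,3}(Ω₂) = +0.010062+0.376826i ; Δ = +0.003219+0.003323i
  [+4]  conj(Y_{6,4})(Ω₁) = +0.000629-0.000959i ; Y_{6,4}(Ω₂) = -0.078625+0.148119i ; Δ = +0.000093+0.000169i
  [+5]  conj(Y_{6,5})(Ω₁) = +0.000024-0.000069i ; Y_{6,5}(Ω₂) = -0.040247+0.025689i ; Δ = +0.000001+0.000003i
  [+6]  conj(Y_{6,6})(Ω₁) = +0.000000-0.000003i ; Y_{6,6}(Ω₂) = -0.008068+0.000431i ; Δ = -0.000000+0.000000i
Accumulated sum -0.107328-0.000000i; after 4π/(2l+1) scaling, -0.103748-0.000000i ⇒ P_6 = -0.103748

-0.103748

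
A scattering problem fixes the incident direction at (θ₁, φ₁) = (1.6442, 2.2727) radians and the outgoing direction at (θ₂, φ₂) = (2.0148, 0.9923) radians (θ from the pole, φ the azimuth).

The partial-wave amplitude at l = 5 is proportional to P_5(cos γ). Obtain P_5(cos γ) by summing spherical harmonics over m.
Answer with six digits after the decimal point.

0.346530

Addition theorem: P_5(cos γ) = (4π/11) Σ_m Y*_{lm}(Ω₁) Y_{lm}(Ω₂), m = −5…5:
  [-5]  conj(Y_{5,-5})(Ω₁) = 0.16470 - 0.42727j ; Y_{5,-5}(Ω₂) = 0.06872 + 0.27012j ; Δ = 0.12673 + 0.01513j
  [-4]  conj(Y_{5,-4})(Ω₁) = 0.10060 - 0.03491j ; Y_{5,-4}(Ω₂) = 0.28369 - 0.30871j ; Δ = 0.01776 - 0.04096j
  [-3]  conj(Y_{5,-3})(Ω₁) = -0.28093 - 0.16646j ; Y_{5,-3}(Ω₂) = -0.16604 - 0.02759j ; Δ = 0.04205 + 0.03539j
  [-2]  conj(Y_{5,-2})(Ω₁) = -0.02022 - 0.11994j ; Y_{5,-2}(Ω₂) = -0.10657 - 0.24267j ; Δ = -0.02695 + 0.01769j
  [-1]  conj(Y_{5,-1})(Ω₁) = -0.19084 + 0.22570j ; Y_{5,-1}(Ω₂) = -0.13731 + 0.21027j ; Δ = -0.02125 - 0.07112j
  [+0]  conj(Y_{5,0})(Ω₁) = -0.12544 + 0.00000j ; Y_{5,0}(Ω₂) = -0.21243 + 0.00000j ; Δ = 0.02665 + 0.00000j
  [+1]  conj(Y_{5,1})(Ω₁) = 0.19084 + 0.22570j ; Y_{5,1}(Ω₂) = 0.13731 + 0.21027j ; Δ = -0.02125 + 0.07112j
  [+2]  conj(Y_{5,2})(Ω₁) = -0.02022 + 0.11994j ; Y_{5,2}(Ω₂) = -0.10657 + 0.24267j ; Δ = -0.02695 - 0.01769j
  [+3]  conj(Y_{5,3})(Ω₁) = 0.28093 - 0.16646j ; Y_{5,3}(Ω₂) = 0.16604 - 0.02759j ; Δ = 0.04205 - 0.03539j
  [+4]  conj(Y_{5,4})(Ω₁) = 0.10060 + 0.03491j ; Y_{5,4}(Ω₂) = 0.28369 + 0.30871j ; Δ = 0.01776 + 0.04096j
  [+5]  conj(Y_{5,5})(Ω₁) = -0.16470 - 0.42727j ; Y_{5,5}(Ω₂) = -0.06872 + 0.27012j ; Δ = 0.12673 - 0.01513j
Σ over m = 0.30334 + 0.00000j; ×(4π/11) → 0.34653 + 0.00000j. Real part: 0.346530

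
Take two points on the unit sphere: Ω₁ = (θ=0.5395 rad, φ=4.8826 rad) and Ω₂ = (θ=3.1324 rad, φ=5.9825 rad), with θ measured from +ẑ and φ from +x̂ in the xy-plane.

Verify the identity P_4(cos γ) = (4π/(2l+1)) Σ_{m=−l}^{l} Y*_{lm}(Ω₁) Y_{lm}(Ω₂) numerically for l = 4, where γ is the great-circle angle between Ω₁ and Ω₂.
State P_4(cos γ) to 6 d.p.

Addition theorem: P_4(cos γ) = (4π/9) Σ_m Y*_{lm}(Ω₁) Y_{lm}(Ω₂), m = −4…4:
  term(m=-4) = -0.00000 + 0.00000j   from Y*(Ω₁)=0.02395 + 0.01940j, Y(Ω₂)=0.00000 + 0.00000j
  term(m=-3) = 0.00000 - 0.00000j   from Y*(Ω₁)=-0.07115 + 0.12701j, Y(Ω₂)=-0.00000 - 0.00000j
  term(m=-2) = -0.00004 - 0.00005j   from Y*(Ω₁)=-0.34556 - 0.12240j, Y(Ω₂)=0.00014 + 0.00010j
  term(m=-1) = -0.00354 + 0.00696j   from Y*(Ω₁)=0.07603 - 0.44238j, Y(Ω₂)=-0.01661 - 0.00515j
  term(m=+0) = -0.01059 + 0.00000j   from Y*(Ω₁)=-0.01252 + 0.00000j, Y(Ω₂)=0.84593 + 0.00000j
  term(m=+1) = -0.00354 - 0.00696j   from Y*(Ω₁)=-0.07603 - 0.44238j, Y(Ω₂)=0.01661 - 0.00515j
  term(m=+2) = -0.00004 + 0.00005j   from Y*(Ω₁)=-0.34556 + 0.12240j, Y(Ω₂)=0.00014 - 0.00010j
  term(m=+3) = 0.00000 + 0.00000j   from Y*(Ω₁)=0.07115 + 0.12701j, Y(Ω₂)=0.00000 - 0.00000j
  term(m=+4) = -0.00000 - 0.00000j   from Y*(Ω₁)=0.02395 - 0.01940j, Y(Ω₂)=0.00000 - 0.00000j
Total Σ_m = -0.01775 - 0.00000j. Multiply by 1.396263: -0.02478 - 0.00000j. P_4(cos γ) = -0.024783

-0.024783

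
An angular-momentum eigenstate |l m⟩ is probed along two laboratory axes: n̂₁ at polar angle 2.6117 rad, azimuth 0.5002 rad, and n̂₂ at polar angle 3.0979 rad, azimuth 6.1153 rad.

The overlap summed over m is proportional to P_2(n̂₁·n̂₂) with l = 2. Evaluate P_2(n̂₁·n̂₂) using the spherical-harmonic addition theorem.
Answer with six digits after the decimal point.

0.659933

Term-by-term m-sum for l=2 (normalisation 4π/5 = 2.513274):
  [-2]  conj(Y_{2,-2})(Ω₁) = 0.05328 + 0.08306j ; Y_{2,-2}(Ω₂) = 0.00070 + 0.00024j ; Δ = 0.00002 + 0.00007j
  [-1]  conj(Y_{2,-1})(Ω₁) = -0.29565 - 0.16159j ; Y_{2,-1}(Ω₂) = -0.03324 - 0.00563j ; Δ = 0.00892 + 0.00704j
  [+0]  conj(Y_{2,0})(Ω₁) = 0.38906 + 0.00000j ; Y_{2,0}(Ω₂) = 0.62898 + 0.00000j ; Δ = 0.24471 + 0.00000j
  [+1]  conj(Y_{2,1})(Ω₁) = 0.29565 - 0.16159j ; Y_{2,1}(Ω₂) = 0.03324 - 0.00563j ; Δ = 0.00892 - 0.00704j
  [+2]  conj(Y_{2,2})(Ω₁) = 0.05328 - 0.08306j ; Y_{2,2}(Ω₂) = 0.00070 - 0.00024j ; Δ = 0.00002 - 0.00007j
Σ over m = 0.26258 + 0.00000j; ×(4π/5) → 0.65993 + 0.00000j. Real part: 0.659933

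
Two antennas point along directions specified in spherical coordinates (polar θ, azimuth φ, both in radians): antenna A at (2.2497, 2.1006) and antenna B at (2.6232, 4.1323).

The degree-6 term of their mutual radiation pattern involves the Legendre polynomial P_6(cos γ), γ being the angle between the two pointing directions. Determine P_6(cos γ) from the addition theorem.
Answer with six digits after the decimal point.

0.259661

Term-by-term m-sum for l=6 (normalisation 4π/13 = 0.966644):
  m=-6: 0.10727 + 0.00400j × 0.00674 + 0.00238j = 0.00071 + 0.00028j  (running Σ = 0.00071 + 0.00028j)
  m=-5: 0.14188 + 0.26436j × 0.01037 + 0.04215j = -0.00967 + 0.00872j  (running Σ = -0.00896 + 0.00900j)
  m=-4: -0.22774 + 0.37277j × -0.10695 + 0.11490j = -0.01848 - 0.06603j  (running Σ = -0.02743 - 0.05703j)
  m=-3: -0.25782 - 0.00480j × -0.35952 - 0.06152j = 0.09240 + 0.01759j  (running Σ = 0.06496 - 0.03944j)
  m=-2: 0.09330 + 0.16633j × -0.19804 - 0.45489j = 0.05718 - 0.07538j  (running Σ = 0.12215 - 0.11482j)
  m=-1: -0.17281 + 0.29507j × 0.11184 - 0.17067j = 0.03103 + 0.06249j  (running Σ = 0.15318 - 0.05233j)
  m=0: 0.10097 + 0.00000j × -0.37378 + 0.00000j = -0.03774 + 0.00000j  (running Σ = 0.11544 - 0.05233j)
  m=1: 0.17281 + 0.29507j × -0.11184 - 0.17067j = 0.03103 - 0.06249j  (running Σ = 0.14647 - 0.11482j)
  m=2: 0.09330 - 0.16633j × -0.19804 + 0.45489j = 0.05718 + 0.07538j  (running Σ = 0.20366 - 0.03944j)
  m=3: 0.25782 - 0.00480j × 0.35952 - 0.06152j = 0.09240 - 0.01759j  (running Σ = 0.29606 - 0.05703j)
  m=4: -0.22774 - 0.37277j × -0.10695 - 0.11490j = -0.01848 + 0.06603j  (running Σ = 0.27758 + 0.00900j)
  m=5: -0.14188 + 0.26436j × -0.01037 + 0.04215j = -0.00967 - 0.00872j  (running Σ = 0.26791 + 0.00028j)
  m=6: 0.10727 - 0.00400j × 0.00674 - 0.00238j = 0.00071 - 0.00028j  (running Σ = 0.26862 - 0.00000j)
Total Σ_m = 0.26862 - 0.00000j. Multiply by 0.966644: 0.25966 - 0.00000j. P_6(cos γ) = 0.259661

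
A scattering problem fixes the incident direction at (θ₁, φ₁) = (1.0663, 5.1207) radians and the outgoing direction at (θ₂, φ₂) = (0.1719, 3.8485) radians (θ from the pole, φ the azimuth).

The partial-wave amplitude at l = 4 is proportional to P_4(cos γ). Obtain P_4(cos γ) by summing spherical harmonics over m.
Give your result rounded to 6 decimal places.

-0.319540

Expand P_4 via completeness: Σ_{m} conj(Y_{4,m}) at Ω₁ times Y_{4,m} at Ω₂ —
  m=-4: Y*=-0.016220+0.259394i  Y=-0.000360-0.000117i  product +0.000036-0.000092i
  m=-3: Y*=-0.381859+0.137602i  Y=+0.003226+0.005262i  product -0.001956-0.001566i
  m=-2: Y*=-0.111549-0.118742i  Y=+0.008868-0.056026i  product -0.007642+0.005197i
  m=-1: Y*=-0.108458+0.250698i  Y=-0.230085+0.196530i  product -0.024315-0.078997i
  m=+0: Y*=-0.222010-0.000000i  Y=+0.725644+0.000000i  product -0.161100-0.000000i
  m=+1: Y*=+0.108458+0.250698i  Y=+0.230085+0.196530i  product -0.024315+0.078997i
  m=+2: Y*=-0.111549+0.118742i  Y=+0.008868+0.056026i  product -0.007642-0.005197i
  m=+3: Y*=+0.381859+0.137602i  Y=-0.003226+0.005262i  product -0.001956+0.001566i
  m=+4: Y*=-0.016220-0.259394i  Y=-0.000360+0.000117i  product +0.000036+0.000092i
Total Σ_m = -0.228854+0.000000i. Multiply by 1.396263: -0.319540+0.000000i. P_4(cos γ) = -0.319540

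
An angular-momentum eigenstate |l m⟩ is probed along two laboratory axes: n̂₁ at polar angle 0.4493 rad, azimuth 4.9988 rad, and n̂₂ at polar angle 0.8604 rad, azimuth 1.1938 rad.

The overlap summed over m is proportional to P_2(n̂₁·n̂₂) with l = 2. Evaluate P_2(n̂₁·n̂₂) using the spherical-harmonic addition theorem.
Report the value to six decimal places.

Expand P_2 via completeness: Σ_{m} conj(Y_{2,m}) at Ω₁ times Y_{2,m} at Ω₂ —
  [-2]  conj(Y_{2,-2})(Ω₁) = -0.061238-0.039496i ; Y_{2,-2}(Ω₂) = -0.161829-0.151971i ; Δ = +0.003908+0.015698i
  [-1]  conj(Y_{2,-1})(Ω₁) = +0.085387-0.289930i ; Y_{2,-1}(Ω₂) = +0.140602-0.355115i ; Δ = -0.090953-0.071087i
  [+0]  conj(Y_{2,0})(Ω₁) = +0.452290-0.000000i ; Y_{2,0}(Ω₂) = +0.086997+0.000000i ; Δ = +0.039348+0.000000i
  [+1]  conj(Y_{2,1})(Ω₁) = -0.085387-0.289930i ; Y_{2,1}(Ω₂) = -0.140602-0.355115i ; Δ = -0.090953+0.071087i
  [+2]  conj(Y_{2,2})(Ω₁) = -0.061238+0.039496i ; Y_{2,2}(Ω₂) = -0.161829+0.151971i ; Δ = +0.003908-0.015698i
Accumulated sum -0.134743+0.000000i; after 4π/(2l+1) scaling, -0.338645+0.000000i ⇒ P_2 = -0.338645

-0.338645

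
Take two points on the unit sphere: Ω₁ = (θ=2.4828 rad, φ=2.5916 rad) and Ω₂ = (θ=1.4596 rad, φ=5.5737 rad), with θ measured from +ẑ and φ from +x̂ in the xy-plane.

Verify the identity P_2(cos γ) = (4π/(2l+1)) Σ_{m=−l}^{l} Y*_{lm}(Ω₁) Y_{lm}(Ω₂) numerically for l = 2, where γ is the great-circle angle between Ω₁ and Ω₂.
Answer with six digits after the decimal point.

Summing Y*_{l m}(θ₁,φ₁)·Y_{l m}(θ₂,φ₂) over m ∈ [−2, 2]; prefactor 4π/(2·2+1) = 2.513274:
  m=-2: +0.065662-0.129004i × +0.057702+0.377129i = +0.052440+0.017319i  (running Σ = +0.052440+0.017319i)
  m=-1: +0.318809-0.195460i × +0.064640+0.055502i = +0.031456+0.005060i  (running Σ = +0.083896+0.022379i)
  m=0: +0.276211-0.000000i × -0.303741+0.000000i = -0.083896+0.000000i  (running Σ = -0.000000+0.022379i)
  m=1: -0.318809-0.195460i × -0.064640+0.055502i = +0.031456-0.005060i  (running Σ = +0.031456+0.017319i)
  m=2: +0.065662+0.129004i × +0.057702-0.377129i = +0.052440-0.017319i  (running Σ = +0.083896+0.000000i)
Accumulated sum +0.083896+0.000000i; after 4π/(2l+1) scaling, +0.210854+0.000000i ⇒ P_2 = 0.210854

0.210854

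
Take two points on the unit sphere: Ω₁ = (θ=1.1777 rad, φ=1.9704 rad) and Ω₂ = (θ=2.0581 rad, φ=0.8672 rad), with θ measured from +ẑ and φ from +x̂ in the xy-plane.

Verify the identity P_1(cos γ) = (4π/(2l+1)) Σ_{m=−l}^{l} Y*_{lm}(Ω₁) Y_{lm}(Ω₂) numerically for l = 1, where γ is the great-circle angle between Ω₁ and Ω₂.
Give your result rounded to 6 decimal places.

0.188536

Term-by-term m-sum for l=1 (normalisation 4π/3 = 4.188790):
  [-1]  conj(Y_{1,-1})(Ω₁) = (-0.124163, 0.293999) ; Y_{1,-1}(Ω₂) = (0.197504, -0.232781) ; Δ = (0.043915, 0.086969)
  [+0]  conj(Y_{1,0})(Ω₁) = (0.187159, -0.000000) ; Y_{1,0}(Ω₂) = (-0.228786, 0.000000) ; Δ = (-0.042819, 0.000000)
  [+1]  conj(Y_{1,1})(Ω₁) = (0.124163, 0.293999) ; Y_{1,1}(Ω₂) = (-0.197504, -0.232781) ; Δ = (0.043915, -0.086969)
Σ over m = (0.045010, 0.000000); ×(4π/3) → (0.188536, 0.000000). Real part: 0.188536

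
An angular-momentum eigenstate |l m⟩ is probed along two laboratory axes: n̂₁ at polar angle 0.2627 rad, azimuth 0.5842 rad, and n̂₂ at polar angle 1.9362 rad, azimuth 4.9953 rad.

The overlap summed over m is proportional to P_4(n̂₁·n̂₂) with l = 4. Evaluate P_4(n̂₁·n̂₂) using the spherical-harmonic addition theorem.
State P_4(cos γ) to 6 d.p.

-0.144874

Term-by-term m-sum for l=4 (normalisation 4π/9 = 1.396263):
  m=-4: Y*=(-0.001395, 0.001450)  Y=(0.143173, -0.304788)  product (0.000242, 0.000633)
  m=-3: Y*=(-0.003827, 0.020820)  Y=(0.273455, 0.240839)  product (-0.006061, 0.004771)
  m=-2: Y*=(0.048839, 0.114747)  Y=(0.026167, -0.016618)  product (0.003185, 0.002191)
  m=-1: Y*=(0.349140, 0.230847)  Y=(0.092830, 0.319324)  product (-0.041304, 0.132918)
  m=+0: Y*=(0.577763, -0.000000)  Y=(-0.027490, 0.000000)  product (-0.015883, 0.000000)
  m=+1: Y*=(-0.349140, 0.230847)  Y=(-0.092830, 0.319324)  product (-0.041304, -0.132918)
  m=+2: Y*=(0.048839, -0.114747)  Y=(0.026167, 0.016618)  product (0.003185, -0.002191)
  m=+3: Y*=(0.003827, 0.020820)  Y=(-0.273455, 0.240839)  product (-0.006061, -0.004771)
  m=+4: Y*=(-0.001395, -0.001450)  Y=(0.143173, 0.304788)  product (0.000242, -0.000633)
Σ over m = (-0.103759, 0.000000); ×(4π/9) → (-0.144874, 0.000000). Real part: -0.144874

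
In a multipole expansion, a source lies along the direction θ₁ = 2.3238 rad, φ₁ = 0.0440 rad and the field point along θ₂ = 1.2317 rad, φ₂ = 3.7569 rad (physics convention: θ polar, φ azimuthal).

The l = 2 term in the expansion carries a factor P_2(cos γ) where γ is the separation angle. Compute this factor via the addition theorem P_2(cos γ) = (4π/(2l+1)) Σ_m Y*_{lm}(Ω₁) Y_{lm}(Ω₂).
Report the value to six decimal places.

Summing Y*_{l m}(θ₁,φ₁)·Y_{l m}(θ₂,φ₂) over m ∈ [−2, 2]; prefactor 4π/(2·2+1) = 2.513274:
  m=-2: +0.204846+0.018073i × +0.114623-0.323848i = +0.029333-0.064267i  (running Σ = +0.029333-0.064267i)
  m=-1: -0.385091-0.016955i × -0.197897+0.139883i = +0.078580-0.050512i  (running Σ = +0.107913-0.114780i)
  m=0: +0.127066-0.000000i × -0.210701+0.000000i = -0.026773+0.000000i  (running Σ = +0.081140-0.114780i)
  m=1: +0.385091-0.016955i × +0.197897+0.139883i = +0.078580+0.050512i  (running Σ = +0.159720-0.064267i)
  m=2: +0.204846-0.018073i × +0.114623+0.323848i = +0.029333+0.064267i  (running Σ = +0.189053+0.000000i)
Σ over m = +0.189053+0.000000i; ×(4π/5) → +0.475141+0.000000i. Real part: 0.475141

0.475141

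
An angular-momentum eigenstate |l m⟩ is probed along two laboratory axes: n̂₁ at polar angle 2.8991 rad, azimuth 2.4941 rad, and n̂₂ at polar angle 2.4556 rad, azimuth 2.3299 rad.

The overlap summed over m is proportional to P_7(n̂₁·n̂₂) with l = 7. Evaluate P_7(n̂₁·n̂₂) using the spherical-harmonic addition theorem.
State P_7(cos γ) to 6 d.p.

Term-by-term m-sum for l=7 (normalisation 4π/15 = 0.837758):
  [-7]  conj(Y_{7,-7})(Ω₁) = (0.000004, -0.000023) ; Y_{7,-7}(Ω₂) = (-0.016873, 0.011576) ; Δ = (0.000000, 0.000000)
  [-6]  conj(Y_{7,-6})(Ω₁) = (0.000256, -0.000236) ; Y_{7,-6}(Ω₂) = (-0.014694, 0.092364) ; Δ = (0.000018, 0.000027)
  [-5]  conj(Y_{7,-5})(Ω₁) = (0.003280, -0.000315) ; Y_{7,-5}(Ω₂) = (0.154422, 0.201485) ; Δ = (0.000570, 0.000612)
  [-4]  conj(Y_{7,-4})(Ω₁) = (0.018659, 0.011482) ; Y_{7,-4}(Ω₂) = (0.434936, 0.045915) ; Δ = (0.007588, 0.005850)
  [-3]  conj(Y_{7,-3})(Ω₁) = (0.037712, 0.096748) ; Y_{7,-3}(Ω₂) = (0.315445, -0.269228) ; Δ = (0.037943, 0.020365)
  [-2]  conj(Y_{7,-2})(Ω₁) = (-0.091406, 0.322960) ; Y_{7,-2}(Ω₂) = (0.001030, -0.019566) ; Δ = (0.006225, 0.002121)
  [-1]  conj(Y_{7,-1})(Ω₁) = (-0.509420, 0.385251) ; Y_{7,-1}(Ω₂) = (0.265695, 0.280048) ; Δ = (-0.243239, -0.040303)
  [+0]  conj(Y_{7,0})(Ω₁) = (-0.360479, -0.000000) ; Y_{7,0}(Ω₂) = (0.145271, 0.000000) ; Δ = (-0.052367, -0.000000)
  [+1]  conj(Y_{7,1})(Ω₁) = (0.509420, 0.385251) ; Y_{7,1}(Ω₂) = (-0.265695, 0.280048) ; Δ = (-0.243239, 0.040303)
  [+2]  conj(Y_{7,2})(Ω₁) = (-0.091406, -0.322960) ; Y_{7,2}(Ω₂) = (0.001030, 0.019566) ; Δ = (0.006225, -0.002121)
  [+3]  conj(Y_{7,3})(Ω₁) = (-0.037712, 0.096748) ; Y_{7,3}(Ω₂) = (-0.315445, -0.269228) ; Δ = (0.037943, -0.020365)
  [+4]  conj(Y_{7,4})(Ω₁) = (0.018659, -0.011482) ; Y_{7,4}(Ω₂) = (0.434936, -0.045915) ; Δ = (0.007588, -0.005850)
  [+5]  conj(Y_{7,5})(Ω₁) = (-0.003280, -0.000315) ; Y_{7,5}(Ω₂) = (-0.154422, 0.201485) ; Δ = (0.000570, -0.000612)
  [+6]  conj(Y_{7,6})(Ω₁) = (0.000256, 0.000236) ; Y_{7,6}(Ω₂) = (-0.014694, -0.092364) ; Δ = (0.000018, -0.000027)
  [+7]  conj(Y_{7,7})(Ω₁) = (-0.000004, -0.000023) ; Y_{7,7}(Ω₂) = (0.016873, 0.011576) ; Δ = (0.000000, -0.000000)
Accumulated sum (-0.434156, 0.000000); after 4π/(2l+1) scaling, (-0.363717, 0.000000) ⇒ P_7 = -0.363717

-0.363717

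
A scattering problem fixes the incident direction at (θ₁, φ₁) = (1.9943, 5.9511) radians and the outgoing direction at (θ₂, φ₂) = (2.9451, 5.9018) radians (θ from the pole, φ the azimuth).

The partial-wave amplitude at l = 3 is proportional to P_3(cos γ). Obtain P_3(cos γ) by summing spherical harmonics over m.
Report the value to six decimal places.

Summing Y*_{l m}(θ₁,φ₁)·Y_{l m}(θ₂,φ₂) over m ∈ [−3, 3]; prefactor 4π/(2·3+1) = 1.795196:
  term(m=-3) = (0.000971, 0.000145)   from Y*(Ω₁)=(0.171798, -0.265369), Y(Ω₂)=(0.001285, 0.002826)
  term(m=-2) = (0.013271, 0.001313)   from Y*(Ω₁)=(-0.274861, 0.215164), Y(Ω₂)=(-0.027618, -0.026396)
  term(m=-1) = (-0.011003, -0.000543)   from Y*(Ω₁)=(-0.043332, 0.014943), Y(Ω₂)=(0.223085, 0.089462)
  term(m=+0) = (-0.218922, 0.000000)   from Y*(Ω₁)=(0.330577, -0.000000), Y(Ω₂)=(-0.662241, 0.000000)
  term(m=+1) = (-0.011003, 0.000543)   from Y*(Ω₁)=(0.043332, 0.014943), Y(Ω₂)=(-0.223085, 0.089462)
  term(m=+2) = (0.013271, -0.001313)   from Y*(Ω₁)=(-0.274861, -0.215164), Y(Ω₂)=(-0.027618, 0.026396)
  term(m=+3) = (0.000971, -0.000145)   from Y*(Ω₁)=(-0.171798, -0.265369), Y(Ω₂)=(-0.001285, 0.002826)
Accumulated sum (-0.212446, -0.000000); after 4π/(2l+1) scaling, (-0.381382, -0.000000) ⇒ P_3 = -0.381382

-0.381382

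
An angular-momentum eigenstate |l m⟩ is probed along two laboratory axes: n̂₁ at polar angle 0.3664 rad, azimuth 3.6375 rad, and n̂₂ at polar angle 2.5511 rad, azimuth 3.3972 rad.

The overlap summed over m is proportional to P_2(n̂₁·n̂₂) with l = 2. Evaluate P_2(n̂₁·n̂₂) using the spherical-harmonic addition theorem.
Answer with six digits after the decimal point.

0.007727

Expand P_2 via completeness: Σ_{m} conj(Y_{2,m}) at Ω₁ times Y_{2,m} at Ω₂ —
  term(m=-2) = (0.005264, 0.002745)   from Y*(Ω₁)=(0.027127, 0.041497), Y(Ω₂)=(0.104433, -0.058582)
  term(m=-1) = (-0.089672, -0.021973)   from Y*(Ω₁)=(-0.227272, -0.122954), Y(Ω₂)=(0.345688, -0.090336)
  term(m=+0) = (0.171891, 0.000000)   from Y*(Ω₁)=(0.509344, -0.000000), Y(Ω₂)=(0.337475, 0.000000)
  term(m=+1) = (-0.089672, 0.021973)   from Y*(Ω₁)=(0.227272, -0.122954), Y(Ω₂)=(-0.345688, -0.090336)
  term(m=+2) = (0.005264, -0.002745)   from Y*(Ω₁)=(0.027127, -0.041497), Y(Ω₂)=(0.104433, 0.058582)
Σ over m = (0.003074, -0.000000); ×(4π/5) → (0.007727, -0.000000). Real part: 0.007727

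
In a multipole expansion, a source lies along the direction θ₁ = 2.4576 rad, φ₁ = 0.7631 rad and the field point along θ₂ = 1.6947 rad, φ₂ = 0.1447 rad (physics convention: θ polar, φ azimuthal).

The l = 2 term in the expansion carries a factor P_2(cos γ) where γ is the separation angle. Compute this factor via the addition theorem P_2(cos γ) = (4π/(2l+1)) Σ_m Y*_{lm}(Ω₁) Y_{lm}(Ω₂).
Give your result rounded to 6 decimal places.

0.052146

Term-by-term m-sum for l=2 (normalisation 4π/5 = 2.513274):
  m=-2: Y*=+0.006876+0.154081i  Y=+0.364557-0.108550i  product +0.019232+0.055425i
  m=-1: Y*=-0.273438-0.261507i  Y=-0.093755+0.013662i  product +0.029209+0.020782i
  m=+0: Y*=+0.252987-0.000000i  Y=-0.300940+0.000000i  product -0.076134+0.000000i
  m=+1: Y*=+0.273438-0.261507i  Y=+0.093755+0.013662i  product +0.029209-0.020782i
  m=+2: Y*=+0.006876-0.154081i  Y=+0.364557+0.108550i  product +0.019232-0.055425i
Total Σ_m = +0.020748+0.000000i. Multiply by 2.513274: +0.052146+0.000000i. P_2(cos γ) = 0.052146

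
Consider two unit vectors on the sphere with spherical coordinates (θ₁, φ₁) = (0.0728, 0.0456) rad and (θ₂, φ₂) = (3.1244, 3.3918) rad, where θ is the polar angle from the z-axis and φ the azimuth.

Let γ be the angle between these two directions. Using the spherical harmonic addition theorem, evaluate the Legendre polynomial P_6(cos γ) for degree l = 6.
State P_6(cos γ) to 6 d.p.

Expand P_6 via completeness: Σ_{m} conj(Y_{6,m}) at Ω₁ times Y_{6,m} at Ω₂ —
  m=-6: (0.000000, 0.000000) × (0.000000, -0.000000) = (0.000000, -0.000000)  (running Σ = (0.000000, -0.000000))
  m=-5: (0.000003, 0.000001) × (0.000000, -0.000000) = (0.000000, -0.000000)  (running Σ = (0.000000, -0.000000))
  m=-4: (0.000098, 0.000018) × (0.000000, -0.000000) = (0.000000, -0.000000)  (running Σ = (0.000000, -0.000000))
  m=-3: (0.001967, 0.000271) × (0.000019, -0.000018) = (0.000000, -0.000000)  (running Σ = (0.000000, -0.000000))
  m=-2: (0.027021, 0.002471) × (0.001350, -0.000738) = (0.000038, -0.000017)  (running Σ = (0.000038, -0.000017))
  m=-1: (0.233181, 0.010640) × (0.054815, -0.014009) = (0.012931, -0.002683)  (running Σ = (0.012969, -0.002700))
  m=0: (0.961277, -0.000000) × (1.013953, 0.000000) = (0.974690, 0.000000)  (running Σ = (0.987659, -0.002700))
  m=1: (-0.233181, 0.010640) × (-0.054815, -0.014009) = (0.012931, 0.002683)  (running Σ = (1.000590, -0.000017))
  m=2: (0.027021, -0.002471) × (0.001350, 0.000738) = (0.000038, 0.000017)  (running Σ = (1.000628, -0.000000))
  m=3: (-0.001967, 0.000271) × (-0.000019, -0.000018) = (0.000000, 0.000000)  (running Σ = (1.000628, -0.000000))
  m=4: (0.000098, -0.000018) × (0.000000, 0.000000) = (0.000000, 0.000000)  (running Σ = (1.000628, -0.000000))
  m=5: (-0.000003, 0.000001) × (-0.000000, -0.000000) = (0.000000, 0.000000)  (running Σ = (1.000628, -0.000000))
  m=6: (0.000000, -0.000000) × (0.000000, 0.000000) = (0.000000, 0.000000)  (running Σ = (1.000628, -0.000000))
Σ over m = (1.000628, -0.000000); ×(4π/13) → (0.967251, -0.000000). Real part: 0.967251

0.967251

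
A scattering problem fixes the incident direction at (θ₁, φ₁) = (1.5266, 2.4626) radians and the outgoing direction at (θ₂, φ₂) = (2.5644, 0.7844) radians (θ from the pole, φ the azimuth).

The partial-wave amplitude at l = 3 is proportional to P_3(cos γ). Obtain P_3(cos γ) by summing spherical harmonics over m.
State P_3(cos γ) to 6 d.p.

Addition theorem: P_3(cos γ) = (4π/7) Σ_m Y*_{lm}(Ω₁) Y_{lm}(Ω₂), m = −3…3:
  [-3]  conj(Y_{3,-3})(Ω₁) = 0.18698 + 0.37161j ; Y_{3,-3}(Ω₂) = -0.04779 - 0.04808j ; Δ = 0.00893 - 0.02675j
  [-2]  conj(Y_{3,-2})(Ω₁) = 0.00952 - 0.04405j ; Y_{3,-2}(Ω₂) = -0.00051 + 0.25501j ; Δ = 0.01123 + 0.00245j
  [-1]  conj(Y_{3,-1})(Ω₁) = 0.24880 - 0.20078j ; Y_{3,-1}(Ω₂) = 0.31346 - 0.31283j ; Δ = 0.01518 - 0.14077j
  [+0]  conj(Y_{3,0})(Ω₁) = -0.04930 + 0.00000j ; Y_{3,0}(Ω₂) = -0.15986 + 0.00000j ; Δ = 0.00788 + 0.00000j
  [+1]  conj(Y_{3,1})(Ω₁) = -0.24880 - 0.20078j ; Y_{3,1}(Ω₂) = -0.31346 - 0.31283j ; Δ = 0.01518 + 0.14077j
  [+2]  conj(Y_{3,2})(Ω₁) = 0.00952 + 0.04405j ; Y_{3,2}(Ω₂) = -0.00051 - 0.25501j ; Δ = 0.01123 - 0.00245j
  [+3]  conj(Y_{3,3})(Ω₁) = -0.18698 + 0.37161j ; Y_{3,3}(Ω₂) = 0.04779 - 0.04808j ; Δ = 0.00893 + 0.02675j
Total Σ_m = 0.07855 + 0.00000j. Multiply by 1.795196: 0.14102 + 0.00000j. P_3(cos γ) = 0.141018

0.141018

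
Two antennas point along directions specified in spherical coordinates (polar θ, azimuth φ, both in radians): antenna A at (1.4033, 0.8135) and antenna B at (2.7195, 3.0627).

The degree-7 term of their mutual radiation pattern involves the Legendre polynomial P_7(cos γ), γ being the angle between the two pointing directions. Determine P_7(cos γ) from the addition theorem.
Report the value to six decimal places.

0.000680

Expand P_7 via completeness: Σ_{m} conj(Y_{7,m}) at Ω₁ times Y_{7,m} at Ω₂ —
  term(m=-7) = -0.00044 + 0.00002j   from Y*(Ω₁)=0.37680 - 0.25157j, Y(Ω₂)=-0.00082 - 0.00051j
  term(m=-6) = -0.00138 + 0.00185j   from Y*(Ω₁)=0.04810 - 0.28256j, Y(Ω₂)=-0.00718 - 0.00368j
  term(m=-5) = -0.00225 - 0.00880j   from Y*(Ω₁)=0.13129 + 0.17454j, Y(Ω₂)=-0.03838 - 0.01598j
  term(m=-4) = -0.04093 - 0.01867j   from Y*(Ω₁)=0.30321 + 0.03423j, Y(Ω₂)=-0.14014 - 0.04575j
  term(m=-3) = 0.04336 - 0.02172j   from Y*(Ω₁)=-0.10341 + 0.08730j, Y(Ω₂)=-0.34832 - 0.08401j
  term(m=-2) = 0.03497 - 0.16091j   from Y*(Ω₁)=-0.01717 + 0.30517j, Y(Ω₂)=-0.53203 - 0.08465j
  term(m=-1) = 0.01975 + 0.02450j   from Y*(Ω₁)=-0.07013 - 0.07419j, Y(Ω₂)=-0.30723 - 0.02429j
  term(m=+0) = -0.10533 + 0.00000j   from Y*(Ω₁)=-0.30476 + 0.00000j, Y(Ω₂)=0.34560 + 0.00000j
  term(m=+1) = 0.01975 - 0.02450j   from Y*(Ω₁)=0.07013 - 0.07419j, Y(Ω₂)=0.30723 - 0.02429j
  term(m=+2) = 0.03497 + 0.16091j   from Y*(Ω₁)=-0.01717 - 0.30517j, Y(Ω₂)=-0.53203 + 0.08465j
  term(m=+3) = 0.04336 + 0.02172j   from Y*(Ω₁)=0.10341 + 0.08730j, Y(Ω₂)=0.34832 - 0.08401j
  term(m=+4) = -0.04093 + 0.01867j   from Y*(Ω₁)=0.30321 - 0.03423j, Y(Ω₂)=-0.14014 + 0.04575j
  term(m=+5) = -0.00225 + 0.00880j   from Y*(Ω₁)=-0.13129 + 0.17454j, Y(Ω₂)=0.03838 - 0.01598j
  term(m=+6) = -0.00138 - 0.00185j   from Y*(Ω₁)=0.04810 + 0.28256j, Y(Ω₂)=-0.00718 + 0.00368j
  term(m=+7) = -0.00044 - 0.00002j   from Y*(Ω₁)=-0.37680 - 0.25157j, Y(Ω₂)=0.00082 - 0.00051j
Accumulated sum 0.00081 + 0.00000j; after 4π/(2l+1) scaling, 0.00068 + 0.00000j ⇒ P_7 = 0.000680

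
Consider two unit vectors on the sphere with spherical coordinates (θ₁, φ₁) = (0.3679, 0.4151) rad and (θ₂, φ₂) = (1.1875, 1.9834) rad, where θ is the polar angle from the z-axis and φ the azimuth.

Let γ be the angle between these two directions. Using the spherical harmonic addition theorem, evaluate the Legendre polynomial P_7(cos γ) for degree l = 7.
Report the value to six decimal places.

-0.132213

Expand P_7 via completeness: Σ_{m} conj(Y_{7,m}) at Ω₁ times Y_{7,m} at Ω₂ —
  m=-7: -0.000378+0.000091i × +0.073976-0.285696i = -0.000002+0.000115i  (running Σ = -0.000002+0.000115i)
  m=-6: -0.003006+0.002290i × +0.350123+0.275097i = -0.001682-0.000025i  (running Σ = -0.001684+0.000090i)
  m=-5: -0.011017+0.019943i × -0.181541+0.097350i = +0.000059-0.004693i  (running Σ = -0.001626-0.004603i)
  m=-4: -0.008528+0.094925i × +0.019085+0.239203i = -0.022869-0.000228i  (running Σ = -0.024495-0.004832i)
  m=-3: +0.088771+0.263025i × -0.286385-0.099050i = +0.000630-0.084119i  (running Σ = -0.023865-0.088951i)
  m=-2: +0.352009+0.385053i × -0.082372+0.089206i = -0.063345-0.000316i  (running Σ = -0.087210-0.089267i)
  m=-1: +0.429747+0.189393i × -0.127614-0.291535i = +0.000373-0.149456i  (running Σ = -0.086837-0.238723i)
  m=0: -0.186674-0.000000i × -0.084936+0.000000i = +0.015855+0.000000i  (running Σ = -0.070981-0.238723i)
  m=1: -0.429747+0.189393i × +0.127614-0.291535i = +0.000373+0.149456i  (running Σ = -0.070608-0.089267i)
  m=2: +0.352009-0.385053i × -0.082372-0.089206i = -0.063345+0.000316i  (running Σ = -0.133953-0.088951i)
  m=3: -0.088771+0.263025i × +0.286385-0.099050i = +0.000630+0.084119i  (running Σ = -0.133323-0.004832i)
  m=4: -0.008528-0.094925i × +0.019085-0.239203i = -0.022869+0.000228i  (running Σ = -0.156192-0.004603i)
  m=5: +0.011017+0.019943i × +0.181541+0.097350i = +0.000059+0.004693i  (running Σ = -0.156134+0.000090i)
  m=6: -0.003006-0.002290i × +0.350123-0.275097i = -0.001682+0.000025i  (running Σ = -0.157816+0.000115i)
  m=7: +0.000378+0.000091i × -0.073976-0.285696i = -0.000002-0.000115i  (running Σ = -0.157818-0.000000i)
Total Σ_m = -0.157818-0.000000i. Multiply by 0.837758: -0.132213-0.000000i. P_7(cos γ) = -0.132213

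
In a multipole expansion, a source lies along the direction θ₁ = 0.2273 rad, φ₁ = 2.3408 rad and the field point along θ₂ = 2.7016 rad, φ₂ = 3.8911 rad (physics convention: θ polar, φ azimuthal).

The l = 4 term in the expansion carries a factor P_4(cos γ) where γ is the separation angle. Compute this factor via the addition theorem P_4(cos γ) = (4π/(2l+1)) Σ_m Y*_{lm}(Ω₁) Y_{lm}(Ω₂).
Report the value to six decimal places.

0.092093

Expand P_4 via completeness: Σ_{m} conj(Y_{4,m}) at Ω₁ times Y_{4,m} at Ω₂ —
  m=-4: Y*=(-0.001139, 0.000070)  Y=(-0.014415, -0.002084)  product (0.000017, 0.000001)
  m=-3: Y*=(0.010313, 0.009402)  Y=(-0.054869, -0.068168)  product (0.000075, -0.001219)
  m=-2: Y*=(-0.002952, -0.095842)  Y=(0.020588, -0.286323)  product (-0.027502, -0.001128)
  m=-1: Y*=(-0.263520, 0.271762)  Y=(0.364345, -0.339087)  product (-0.003861, 0.188371)
  m=+0: Y*=(0.640954, -0.000000)  Y=(0.200484, 0.000000)  product (0.128501, 0.000000)
  m=+1: Y*=(0.263520, 0.271762)  Y=(-0.364345, -0.339087)  product (-0.003861, -0.188371)
  m=+2: Y*=(-0.002952, 0.095842)  Y=(0.020588, 0.286323)  product (-0.027502, 0.001128)
  m=+3: Y*=(-0.010313, 0.009402)  Y=(0.054869, -0.068168)  product (0.000075, 0.001219)
  m=+4: Y*=(-0.001139, -0.000070)  Y=(-0.014415, 0.002084)  product (0.000017, -0.000001)
Accumulated sum (0.065957, -0.000000); after 4π/(2l+1) scaling, (0.092093, -0.000000) ⇒ P_4 = 0.092093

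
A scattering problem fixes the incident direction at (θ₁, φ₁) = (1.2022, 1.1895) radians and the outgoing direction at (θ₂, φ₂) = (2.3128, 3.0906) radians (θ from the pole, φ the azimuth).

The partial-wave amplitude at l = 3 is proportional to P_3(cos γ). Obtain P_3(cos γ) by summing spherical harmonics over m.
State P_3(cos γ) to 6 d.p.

0.445949

Expand P_3 via completeness: Σ_{m} conj(Y_{3,m}) at Ω₁ times Y_{3,m} at Ω₂ —
  term(m=-3) = +0.047341+0.031009i   from Y*(Ω₁)=-0.308278-0.140231i, Y(Ω₂)=-0.165149-0.025463i
  term(m=-2) = +0.094942-0.073777i   from Y*(Ω₁)=-0.231682+0.221349i, Y(Ω₂)=-0.373293-0.038203i
  term(m=-1) = +0.010489+0.030592i   from Y*(Ω₁)=-0.039366-0.098189i, Y(Ω₂)=-0.305312-0.015582i
  term(m=+0) = -0.057130-0.000000i   from Y*(Ω₁)=-0.316096-0.000000i, Y(Ω₂)=+0.180737+0.000000i
  term(m=+1) = +0.010489-0.030592i   from Y*(Ω₁)=+0.039366-0.098189i, Y(Ω₂)=+0.305312-0.015582i
  term(m=+2) = +0.094942+0.073777i   from Y*(Ω₁)=-0.231682-0.221349i, Y(Ω₂)=-0.373293+0.038203i
  term(m=+3) = +0.047341-0.031009i   from Y*(Ω₁)=+0.308278-0.140231i, Y(Ω₂)=+0.165149-0.025463i
Accumulated sum +0.248412+0.000000i; after 4π/(2l+1) scaling, +0.445949+0.000000i ⇒ P_3 = 0.445949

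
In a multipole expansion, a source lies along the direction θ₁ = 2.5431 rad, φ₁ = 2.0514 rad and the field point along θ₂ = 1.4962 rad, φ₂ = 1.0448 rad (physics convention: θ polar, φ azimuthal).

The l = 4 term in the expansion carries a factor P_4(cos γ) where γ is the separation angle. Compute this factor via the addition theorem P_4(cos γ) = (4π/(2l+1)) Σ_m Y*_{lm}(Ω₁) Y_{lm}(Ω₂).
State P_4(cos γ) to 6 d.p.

Term-by-term m-sum for l=4 (normalisation 4π/9 = 1.396263):
  term(m=-4) = -0.01236 - 0.01510j   from Y*(Ω₁)=-0.01536 + 0.04186j, Y(Ω₂)=-0.22244 + 0.37688j
  term(m=-3) = 0.01698 - 0.00208j   from Y*(Ω₁)=-0.18340 + 0.02379j, Y(Ω₂)=-0.09251 - 0.00067j
  term(m=-2) = 0.05491 - 0.11592j   from Y*(Ω₁)=-0.22968 - 0.32891j, Y(Ω₂)=0.15854 + 0.27766j
  term(m=-1) = 0.02180 + 0.03445j   from Y*(Ω₁)=0.18102 - 0.34719j, Y(Ω₂)=-0.05227 + 0.09004j
  term(m=+0) = -0.03712 + 0.00000j   from Y*(Ω₁)=-0.12380 + 0.00000j, Y(Ω₂)=0.29984 + 0.00000j
  term(m=+1) = 0.02180 - 0.03445j   from Y*(Ω₁)=-0.18102 - 0.34719j, Y(Ω₂)=0.05227 + 0.09004j
  term(m=+2) = 0.05491 + 0.11592j   from Y*(Ω₁)=-0.22968 + 0.32891j, Y(Ω₂)=0.15854 - 0.27766j
  term(m=+3) = 0.01698 + 0.00208j   from Y*(Ω₁)=0.18340 + 0.02379j, Y(Ω₂)=0.09251 - 0.00067j
  term(m=+4) = -0.01236 + 0.01510j   from Y*(Ω₁)=-0.01536 - 0.04186j, Y(Ω₂)=-0.22244 - 0.37688j
Total Σ_m = 0.12554 + 0.00000j. Multiply by 1.396263: 0.17529 + 0.00000j. P_4(cos γ) = 0.175291

0.175291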